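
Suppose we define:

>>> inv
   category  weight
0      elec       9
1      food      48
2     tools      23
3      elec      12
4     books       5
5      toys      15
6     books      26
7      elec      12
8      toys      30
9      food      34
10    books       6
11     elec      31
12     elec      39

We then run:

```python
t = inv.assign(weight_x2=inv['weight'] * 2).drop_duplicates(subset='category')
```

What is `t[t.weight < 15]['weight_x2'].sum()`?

add column weight_x2 = inv['weight'] * 2:
   category  weight  weight_x2
0      elec       9         18
1      food      48         96
2     tools      23         46
3      elec      12         24
4     books       5         10
5      toys      15         30
6     books      26         52
7      elec      12         24
8      toys      30         60
9      food      34         68
10    books       6         12
11     elec      31         62
12     elec      39         78
drop duplicate category (keep=first):
  category  weight  weight_x2
0     elec       9         18
1     food      48         96
2    tools      23         46
4    books       5         10
5     toys      15         30
filter rows where weight < 15:
  category  weight  weight_x2
0     elec       9         18
4    books       5         10

28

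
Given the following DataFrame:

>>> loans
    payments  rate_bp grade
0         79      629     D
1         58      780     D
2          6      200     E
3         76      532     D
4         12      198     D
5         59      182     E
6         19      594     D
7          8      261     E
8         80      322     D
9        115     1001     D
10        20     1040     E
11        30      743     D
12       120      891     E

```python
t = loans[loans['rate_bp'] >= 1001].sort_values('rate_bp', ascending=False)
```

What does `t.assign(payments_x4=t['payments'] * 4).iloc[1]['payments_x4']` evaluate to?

460

filter rows where rate_bp >= 1001:
    payments  rate_bp grade
9        115     1001     D
10        20     1040     E
sort by rate_bp descending:
    payments  rate_bp grade
10        20     1040     E
9        115     1001     D
add column payments_x4 = t['payments'] * 4:
    payments  rate_bp grade  payments_x4
10        20     1040     E           80
9        115     1001     D          460
Then the value at position 1, column 'payments_x4': 460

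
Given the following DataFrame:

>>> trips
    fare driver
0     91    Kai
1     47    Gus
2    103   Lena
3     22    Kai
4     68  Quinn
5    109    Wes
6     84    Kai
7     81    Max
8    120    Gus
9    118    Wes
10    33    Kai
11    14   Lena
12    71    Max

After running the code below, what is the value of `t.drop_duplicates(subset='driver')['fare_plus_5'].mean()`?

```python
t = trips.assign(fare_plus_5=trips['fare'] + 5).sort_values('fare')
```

add column fare_plus_5 = trips['fare'] + 5:
    fare driver  fare_plus_5
0     91    Kai           96
1     47    Gus           52
2    103   Lena          108
3     22    Kai           27
4     68  Quinn           73
5    109    Wes          114
6     84    Kai           89
7     81    Max           86
8    120    Gus          125
9    118    Wes          123
10    33    Kai           38
11    14   Lena           19
12    71    Max           76
sort by fare:
    fare driver  fare_plus_5
11    14   Lena           19
3     22    Kai           27
10    33    Kai           38
1     47    Gus           52
4     68  Quinn           73
12    71    Max           76
7     81    Max           86
6     84    Kai           89
0     91    Kai           96
2    103   Lena          108
5    109    Wes          114
9    118    Wes          123
8    120    Gus          125
drop duplicate driver (keep=first):
    fare driver  fare_plus_5
11    14   Lena           19
3     22    Kai           27
1     47    Gus           52
4     68  Quinn           73
12    71    Max           76
5    109    Wes          114
So mean() = 60.1666666667.

60.1666666667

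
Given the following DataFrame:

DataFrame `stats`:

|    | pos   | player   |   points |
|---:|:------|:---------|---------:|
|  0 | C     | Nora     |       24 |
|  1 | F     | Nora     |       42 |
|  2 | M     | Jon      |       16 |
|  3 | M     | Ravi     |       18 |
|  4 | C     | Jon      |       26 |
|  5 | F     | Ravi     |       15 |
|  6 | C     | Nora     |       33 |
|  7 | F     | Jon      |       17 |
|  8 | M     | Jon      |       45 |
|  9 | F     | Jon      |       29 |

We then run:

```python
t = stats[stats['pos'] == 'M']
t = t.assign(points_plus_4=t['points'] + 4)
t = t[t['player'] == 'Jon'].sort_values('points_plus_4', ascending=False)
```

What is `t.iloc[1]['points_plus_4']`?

20

filter rows where pos == 'M':
  pos player  points
2   M    Jon      16
3   M   Ravi      18
8   M    Jon      45
add column points_plus_4 = t['points'] + 4:
  pos player  points  points_plus_4
2   M    Jon      16             20
3   M   Ravi      18             22
8   M    Jon      45             49
filter rows where player == 'Jon':
  pos player  points  points_plus_4
2   M    Jon      16             20
8   M    Jon      45             49
sort by points_plus_4 descending:
  pos player  points  points_plus_4
8   M    Jon      45             49
2   M    Jon      16             20
value at position 1, column 'points_plus_4' → 20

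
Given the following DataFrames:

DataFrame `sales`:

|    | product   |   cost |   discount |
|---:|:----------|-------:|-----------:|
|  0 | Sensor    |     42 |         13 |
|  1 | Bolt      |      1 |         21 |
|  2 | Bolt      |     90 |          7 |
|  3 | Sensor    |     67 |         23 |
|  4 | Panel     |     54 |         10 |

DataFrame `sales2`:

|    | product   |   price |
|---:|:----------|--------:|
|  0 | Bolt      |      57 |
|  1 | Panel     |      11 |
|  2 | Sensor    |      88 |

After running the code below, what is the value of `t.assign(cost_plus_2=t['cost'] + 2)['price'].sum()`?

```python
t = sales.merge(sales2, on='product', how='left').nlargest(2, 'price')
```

merge on 'product' (how='left') → 5 rows:
  product  cost  discount  price
0  Sensor    42        13     88
1    Bolt     1        21     57
2    Bolt    90         7     57
3  Sensor    67        23     88
4   Panel    54        10     11
take 2 rows with largest price:
  product  cost  discount  price
0  Sensor    42        13     88
3  Sensor    67        23     88
add column cost_plus_2 = t['cost'] + 2:
  product  cost  discount  price  cost_plus_2
0  Sensor    42        13     88           44
3  Sensor    67        23     88           69

176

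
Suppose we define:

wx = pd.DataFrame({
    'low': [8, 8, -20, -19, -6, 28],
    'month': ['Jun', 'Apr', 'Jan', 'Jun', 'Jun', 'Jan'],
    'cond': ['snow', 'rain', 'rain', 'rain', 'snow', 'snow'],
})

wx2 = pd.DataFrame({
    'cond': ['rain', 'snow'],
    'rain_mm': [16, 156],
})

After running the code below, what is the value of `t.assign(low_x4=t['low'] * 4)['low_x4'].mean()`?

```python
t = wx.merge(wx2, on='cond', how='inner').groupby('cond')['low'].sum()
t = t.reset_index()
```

merge on 'cond' (how='inner') → 6 rows:
   low month  cond  rain_mm
0    8   Jun  snow      156
1    8   Apr  rain       16
2  -20   Jan  rain       16
3  -19   Jun  rain       16
4   -6   Jun  snow      156
5   28   Jan  snow      156
group by cond, sum of low:
cond
rain   -31
snow    30
Name: low, dtype: int64
reset_index():
   cond  low
0  rain  -31
1  snow   30
add column low_x4 = t['low'] * 4:
   cond  low  low_x4
0  rain  -31    -124
1  snow   30     120

-2.0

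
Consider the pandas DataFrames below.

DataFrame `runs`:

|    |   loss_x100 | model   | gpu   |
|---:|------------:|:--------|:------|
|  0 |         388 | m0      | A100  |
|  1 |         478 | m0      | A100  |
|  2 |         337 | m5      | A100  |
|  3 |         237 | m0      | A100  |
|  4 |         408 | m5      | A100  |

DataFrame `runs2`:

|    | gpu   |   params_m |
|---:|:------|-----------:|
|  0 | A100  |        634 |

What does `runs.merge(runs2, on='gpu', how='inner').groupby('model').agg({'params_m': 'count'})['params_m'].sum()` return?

5

merge on 'gpu' (how='inner') → 5 rows:
   loss_x100 model   gpu  params_m
0        388    m0  A100       634
1        478    m0  A100       634
2        337    m5  A100       634
3        237    m0  A100       634
4        408    m5  A100       634
group by model, count of params_m:
       params_m
model          
m0            3
m5            2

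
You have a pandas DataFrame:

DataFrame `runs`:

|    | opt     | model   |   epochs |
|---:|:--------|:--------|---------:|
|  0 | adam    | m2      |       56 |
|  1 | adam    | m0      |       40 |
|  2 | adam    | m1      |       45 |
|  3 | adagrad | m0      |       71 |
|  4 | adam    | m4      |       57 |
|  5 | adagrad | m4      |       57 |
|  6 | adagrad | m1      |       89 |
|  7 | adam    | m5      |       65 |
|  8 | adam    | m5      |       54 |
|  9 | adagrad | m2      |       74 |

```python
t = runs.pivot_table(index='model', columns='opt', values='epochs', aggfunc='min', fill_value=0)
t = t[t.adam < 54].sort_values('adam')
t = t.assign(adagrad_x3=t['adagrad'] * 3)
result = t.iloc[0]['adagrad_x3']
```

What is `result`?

213

pivot: rows=model, cols=opt, min(epochs):
opt    adagrad  adam
model               
m0          71    40
m1          89    45
m2          74    56
m4          57    57
m5           0    54
filter rows where adam < 54:
opt    adagrad  adam
model               
m0          71    40
m1          89    45
sort by adam:
opt    adagrad  adam
model               
m0          71    40
m1          89    45
add column adagrad_x3 = t['adagrad'] * 3:
opt    adagrad  adam  adagrad_x3
model                           
m0          71    40         213
m1          89    45         267
The value at position 0, column 'adagrad_x3' is 213.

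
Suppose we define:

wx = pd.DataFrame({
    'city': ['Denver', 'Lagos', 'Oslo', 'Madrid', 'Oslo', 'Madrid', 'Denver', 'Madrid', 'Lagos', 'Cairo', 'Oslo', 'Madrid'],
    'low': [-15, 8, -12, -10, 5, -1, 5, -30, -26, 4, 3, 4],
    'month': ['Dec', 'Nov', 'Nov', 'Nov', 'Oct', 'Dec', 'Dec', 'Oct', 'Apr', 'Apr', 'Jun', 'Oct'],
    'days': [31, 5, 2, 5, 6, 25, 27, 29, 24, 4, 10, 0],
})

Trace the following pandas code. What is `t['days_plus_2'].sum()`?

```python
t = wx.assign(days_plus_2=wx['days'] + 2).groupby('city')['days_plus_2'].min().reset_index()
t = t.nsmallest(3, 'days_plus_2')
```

add column days_plus_2 = wx['days'] + 2:
      city  low month  days  days_plus_2
0   Denver  -15   Dec    31           33
1    Lagos    8   Nov     5            7
2     Oslo  -12   Nov     2            4
3   Madrid  -10   Nov     5            7
4     Oslo    5   Oct     6            8
5   Madrid   -1   Dec    25           27
6   Denver    5   Dec    27           29
7   Madrid  -30   Oct    29           31
8    Lagos  -26   Apr    24           26
9    Cairo    4   Apr     4            6
10    Oslo    3   Jun    10           12
11  Madrid    4   Oct     0            2
group by city, min of days_plus_2:
city
Cairo      6
Denver    29
Lagos      7
Madrid     2
Oslo       4
Name: days_plus_2, dtype: int64
reset_index():
     city  days_plus_2
0   Cairo            6
1  Denver           29
2   Lagos            7
3  Madrid            2
4    Oslo            4
take 3 rows with smallest days_plus_2:
     city  days_plus_2
3  Madrid            2
4    Oslo            4
0   Cairo            6
Hence 12.

12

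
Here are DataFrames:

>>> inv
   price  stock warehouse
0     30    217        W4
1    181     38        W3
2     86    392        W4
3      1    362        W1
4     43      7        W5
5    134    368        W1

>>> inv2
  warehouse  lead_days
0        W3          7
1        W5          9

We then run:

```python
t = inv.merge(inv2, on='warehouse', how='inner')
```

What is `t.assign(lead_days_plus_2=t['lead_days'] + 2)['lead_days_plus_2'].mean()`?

10.0

merge on 'warehouse' (how='inner') → 2 rows:
   price  stock warehouse  lead_days
0    181     38        W3          7
1     43      7        W5          9
add column lead_days_plus_2 = t['lead_days'] + 2:
   price  stock warehouse  lead_days  lead_days_plus_2
0    181     38        W3          7                 9
1     43      7        W5          9                11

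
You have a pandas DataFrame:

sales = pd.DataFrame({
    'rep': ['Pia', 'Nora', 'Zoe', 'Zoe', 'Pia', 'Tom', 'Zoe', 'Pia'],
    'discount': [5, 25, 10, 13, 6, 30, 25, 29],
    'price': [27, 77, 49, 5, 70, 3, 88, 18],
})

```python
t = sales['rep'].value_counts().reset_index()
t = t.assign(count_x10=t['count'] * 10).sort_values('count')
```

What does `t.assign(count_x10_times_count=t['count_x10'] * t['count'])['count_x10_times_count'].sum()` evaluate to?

value_counts of rep:
rep
Pia     3
Zoe     3
Nora    1
Tom     1
Name: count, dtype: int64
reset_index():
    rep  count
0   Pia      3
1   Zoe      3
2  Nora      1
3   Tom      1
add column count_x10 = t['count'] * 10:
    rep  count  count_x10
0   Pia      3         30
1   Zoe      3         30
2  Nora      1         10
3   Tom      1         10
sort by count:
    rep  count  count_x10
2  Nora      1         10
3   Tom      1         10
0   Pia      3         30
1   Zoe      3         30
add column count_x10_times_count = t['count_x10'] * t['count']:
    rep  count  count_x10  count_x10_times_count
2  Nora      1         10                     10
3   Tom      1         10                     10
0   Pia      3         30                     90
1   Zoe      3         30                     90

200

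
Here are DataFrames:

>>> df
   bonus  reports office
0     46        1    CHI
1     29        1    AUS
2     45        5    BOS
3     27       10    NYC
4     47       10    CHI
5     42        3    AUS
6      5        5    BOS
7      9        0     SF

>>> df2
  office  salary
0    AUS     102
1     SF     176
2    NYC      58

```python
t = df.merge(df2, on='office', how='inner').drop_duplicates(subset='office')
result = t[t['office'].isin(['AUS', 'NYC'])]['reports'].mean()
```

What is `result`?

merge on 'office' (how='inner') → 4 rows:
   bonus  reports office  salary
0     29        1    AUS     102
1     27       10    NYC      58
2     42        3    AUS     102
3      9        0     SF     176
drop duplicate office (keep=first):
   bonus  reports office  salary
0     29        1    AUS     102
1     27       10    NYC      58
3      9        0     SF     176
filter rows where office in ['AUS', 'NYC']:
   bonus  reports office  salary
0     29        1    AUS     102
1     27       10    NYC      58
Taking the mean of column 'reports' gives 5.5.

5.5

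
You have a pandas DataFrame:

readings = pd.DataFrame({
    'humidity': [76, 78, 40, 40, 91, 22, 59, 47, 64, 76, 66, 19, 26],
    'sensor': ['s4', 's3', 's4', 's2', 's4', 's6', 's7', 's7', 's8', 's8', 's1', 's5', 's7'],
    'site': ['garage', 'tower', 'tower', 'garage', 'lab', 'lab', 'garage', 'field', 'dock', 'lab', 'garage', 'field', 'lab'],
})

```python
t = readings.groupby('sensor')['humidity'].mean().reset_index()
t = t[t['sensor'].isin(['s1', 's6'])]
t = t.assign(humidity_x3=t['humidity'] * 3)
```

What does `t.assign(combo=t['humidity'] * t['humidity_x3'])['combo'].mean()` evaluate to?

group by sensor, mean of humidity:
sensor
s1    66.0
s2    40.0
s3    78.0
s4    69.0
s5    19.0
s6    22.0
s7    44.0
s8    70.0
Name: humidity, dtype: float64
reset_index():
  sensor  humidity
0     s1      66.0
1     s2      40.0
2     s3      78.0
3     s4      69.0
4     s5      19.0
5     s6      22.0
6     s7      44.0
7     s8      70.0
filter rows where sensor in ['s1', 's6']:
  sensor  humidity
0     s1      66.0
5     s6      22.0
add column humidity_x3 = t['humidity'] * 3:
  sensor  humidity  humidity_x3
0     s1      66.0        198.0
5     s6      22.0         66.0
add column combo = t['humidity'] * t['humidity_x3']:
  sensor  humidity  humidity_x3    combo
0     s1      66.0        198.0  13068.0
5     s6      22.0         66.0   1452.0
Hence 7260.0.

7260.0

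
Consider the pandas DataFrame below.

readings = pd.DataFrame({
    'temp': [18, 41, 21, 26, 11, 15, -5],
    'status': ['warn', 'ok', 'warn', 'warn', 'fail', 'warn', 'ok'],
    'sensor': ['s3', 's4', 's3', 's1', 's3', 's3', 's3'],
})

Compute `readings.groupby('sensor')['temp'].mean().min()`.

group by sensor, mean of temp:
sensor
s1    26.0
s3    12.0
s4    41.0
Name: temp, dtype: float64
The min of the resulting series is 12.0.

12.0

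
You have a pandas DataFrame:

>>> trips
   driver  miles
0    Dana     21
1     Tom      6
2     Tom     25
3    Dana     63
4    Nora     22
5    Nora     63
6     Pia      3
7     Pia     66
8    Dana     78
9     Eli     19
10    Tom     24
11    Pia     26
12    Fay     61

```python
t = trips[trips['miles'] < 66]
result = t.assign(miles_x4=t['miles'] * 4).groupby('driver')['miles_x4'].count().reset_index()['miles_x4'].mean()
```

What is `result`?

filter rows where miles < 66:
   driver  miles
0    Dana     21
1     Tom      6
2     Tom     25
3    Dana     63
4    Nora     22
5    Nora     63
6     Pia      3
9     Eli     19
10    Tom     24
11    Pia     26
12    Fay     61
add column miles_x4 = t['miles'] * 4:
   driver  miles  miles_x4
0    Dana     21        84
1     Tom      6        24
2     Tom     25       100
3    Dana     63       252
4    Nora     22        88
5    Nora     63       252
6     Pia      3        12
9     Eli     19        76
10    Tom     24        96
11    Pia     26       104
12    Fay     61       244
group by driver, count of miles_x4:
driver
Dana    2
Eli     1
Fay     1
Nora    2
Pia     2
Tom     3
Name: miles_x4, dtype: int64
reset_index():
  driver  miles_x4
0   Dana         2
1    Eli         1
2    Fay         1
3   Nora         2
4    Pia         2
5    Tom         3

1.83333333333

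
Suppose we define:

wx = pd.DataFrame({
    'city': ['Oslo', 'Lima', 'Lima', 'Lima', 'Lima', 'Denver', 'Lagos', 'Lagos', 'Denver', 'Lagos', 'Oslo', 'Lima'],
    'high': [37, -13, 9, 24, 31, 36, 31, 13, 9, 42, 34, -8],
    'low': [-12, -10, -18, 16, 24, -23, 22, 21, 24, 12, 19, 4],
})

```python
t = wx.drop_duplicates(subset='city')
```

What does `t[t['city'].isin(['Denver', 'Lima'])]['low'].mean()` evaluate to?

-16.5

drop duplicate city (keep=first):
     city  high  low
0    Oslo    37  -12
1    Lima   -13  -10
5  Denver    36  -23
6   Lagos    31   22
filter rows where city in ['Denver', 'Lima']:
     city  high  low
1    Lima   -13  -10
5  Denver    36  -23
Finally, mean of column 'low' = -16.5.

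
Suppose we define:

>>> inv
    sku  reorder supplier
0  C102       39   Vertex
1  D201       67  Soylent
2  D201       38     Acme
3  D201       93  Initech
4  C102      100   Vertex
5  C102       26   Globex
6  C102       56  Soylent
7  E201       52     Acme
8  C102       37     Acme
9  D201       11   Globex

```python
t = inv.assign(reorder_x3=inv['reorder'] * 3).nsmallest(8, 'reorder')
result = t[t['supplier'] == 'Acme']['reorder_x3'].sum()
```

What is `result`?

381

add column reorder_x3 = inv['reorder'] * 3:
    sku  reorder supplier  reorder_x3
0  C102       39   Vertex         117
1  D201       67  Soylent         201
2  D201       38     Acme         114
3  D201       93  Initech         279
4  C102      100   Vertex         300
5  C102       26   Globex          78
6  C102       56  Soylent         168
7  E201       52     Acme         156
8  C102       37     Acme         111
9  D201       11   Globex          33
take 8 rows with smallest reorder:
    sku  reorder supplier  reorder_x3
9  D201       11   Globex          33
5  C102       26   Globex          78
8  C102       37     Acme         111
2  D201       38     Acme         114
0  C102       39   Vertex         117
7  E201       52     Acme         156
6  C102       56  Soylent         168
1  D201       67  Soylent         201
filter rows where supplier == 'Acme':
    sku  reorder supplier  reorder_x3
8  C102       37     Acme         111
2  D201       38     Acme         114
7  E201       52     Acme         156
The sum of column 'reorder_x3' is 381.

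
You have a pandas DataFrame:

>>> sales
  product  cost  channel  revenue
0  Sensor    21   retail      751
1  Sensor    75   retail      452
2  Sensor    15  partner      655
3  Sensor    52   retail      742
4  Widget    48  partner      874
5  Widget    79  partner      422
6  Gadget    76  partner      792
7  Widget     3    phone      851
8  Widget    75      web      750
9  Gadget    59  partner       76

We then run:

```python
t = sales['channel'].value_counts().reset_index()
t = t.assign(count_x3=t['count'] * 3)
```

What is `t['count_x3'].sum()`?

30

value_counts of channel:
channel
partner    5
retail     3
phone      1
web        1
Name: count, dtype: int64
reset_index():
   channel  count
0  partner      5
1   retail      3
2    phone      1
3      web      1
add column count_x3 = t['count'] * 3:
   channel  count  count_x3
0  partner      5        15
1   retail      3         9
2    phone      1         3
3      web      1         3
Finally, sum of column 'count_x3' = 30.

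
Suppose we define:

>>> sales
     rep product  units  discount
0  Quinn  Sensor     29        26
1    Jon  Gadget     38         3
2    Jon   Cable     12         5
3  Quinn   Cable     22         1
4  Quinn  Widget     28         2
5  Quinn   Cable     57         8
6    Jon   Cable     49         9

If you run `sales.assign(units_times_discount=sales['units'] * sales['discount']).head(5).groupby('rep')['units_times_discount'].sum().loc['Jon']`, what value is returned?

add column units_times_discount = sales['units'] * sales['discount']:
     rep product  units  discount  units_times_discount
0  Quinn  Sensor     29        26                   754
1    Jon  Gadget     38         3                   114
2    Jon   Cable     12         5                    60
3  Quinn   Cable     22         1                    22
4  Quinn  Widget     28         2                    56
5  Quinn   Cable     57         8                   456
6    Jon   Cable     49         9                   441
take first 5 rows:
     rep product  units  discount  units_times_discount
0  Quinn  Sensor     29        26                   754
1    Jon  Gadget     38         3                   114
2    Jon   Cable     12         5                    60
3  Quinn   Cable     22         1                    22
4  Quinn  Widget     28         2                    56
group by rep, sum of units_times_discount:
rep
Jon      174
Quinn    832
Name: units_times_discount, dtype: int64
Then the value at index 'Jon': 174

174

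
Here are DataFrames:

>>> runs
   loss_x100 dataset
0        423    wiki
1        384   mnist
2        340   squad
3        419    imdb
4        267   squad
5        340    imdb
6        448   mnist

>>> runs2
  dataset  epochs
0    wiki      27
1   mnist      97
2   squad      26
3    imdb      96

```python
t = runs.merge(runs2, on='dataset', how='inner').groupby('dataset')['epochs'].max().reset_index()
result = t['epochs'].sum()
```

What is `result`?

246

merge on 'dataset' (how='inner') → 7 rows:
   loss_x100 dataset  epochs
0        423    wiki      27
1        384   mnist      97
2        340   squad      26
3        419    imdb      96
4        267   squad      26
5        340    imdb      96
6        448   mnist      97
group by dataset, max of epochs:
dataset
imdb     96
mnist    97
squad    26
wiki     27
Name: epochs, dtype: int64
reset_index():
  dataset  epochs
0    imdb      96
1   mnist      97
2   squad      26
3    wiki      27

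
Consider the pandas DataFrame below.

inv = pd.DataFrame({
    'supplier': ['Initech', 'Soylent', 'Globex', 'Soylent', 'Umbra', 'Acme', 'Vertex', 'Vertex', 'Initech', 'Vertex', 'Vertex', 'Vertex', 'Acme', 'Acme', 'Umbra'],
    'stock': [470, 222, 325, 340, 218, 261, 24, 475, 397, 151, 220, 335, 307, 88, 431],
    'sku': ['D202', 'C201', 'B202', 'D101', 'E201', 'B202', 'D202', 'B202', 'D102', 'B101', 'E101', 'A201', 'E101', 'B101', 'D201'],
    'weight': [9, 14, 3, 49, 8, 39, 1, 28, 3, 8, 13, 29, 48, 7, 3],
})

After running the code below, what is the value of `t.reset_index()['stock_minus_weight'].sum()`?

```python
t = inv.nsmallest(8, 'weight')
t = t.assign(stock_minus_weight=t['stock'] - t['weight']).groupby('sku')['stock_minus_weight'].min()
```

take 8 rows with smallest weight:
   supplier  stock   sku  weight
6    Vertex     24  D202       1
2    Globex    325  B202       3
8   Initech    397  D102       3
14    Umbra    431  D201       3
13     Acme     88  B101       7
4     Umbra    218  E201       8
9    Vertex    151  B101       8
0   Initech    470  D202       9
add column stock_minus_weight = t['stock'] - t['weight']:
   supplier  stock   sku  weight  stock_minus_weight
6    Vertex     24  D202       1                  23
2    Globex    325  B202       3                 322
8   Initech    397  D102       3                 394
14    Umbra    431  D201       3                 428
13     Acme     88  B101       7                  81
4     Umbra    218  E201       8                 210
9    Vertex    151  B101       8                 143
0   Initech    470  D202       9                 461
group by sku, min of stock_minus_weight:
sku
B101     81
B202    322
D102    394
D201    428
D202     23
E201    210
Name: stock_minus_weight, dtype: int64
reset_index():
    sku  stock_minus_weight
0  B101                  81
1  B202                 322
2  D102                 394
3  D201                 428
4  D202                  23
5  E201                 210

1458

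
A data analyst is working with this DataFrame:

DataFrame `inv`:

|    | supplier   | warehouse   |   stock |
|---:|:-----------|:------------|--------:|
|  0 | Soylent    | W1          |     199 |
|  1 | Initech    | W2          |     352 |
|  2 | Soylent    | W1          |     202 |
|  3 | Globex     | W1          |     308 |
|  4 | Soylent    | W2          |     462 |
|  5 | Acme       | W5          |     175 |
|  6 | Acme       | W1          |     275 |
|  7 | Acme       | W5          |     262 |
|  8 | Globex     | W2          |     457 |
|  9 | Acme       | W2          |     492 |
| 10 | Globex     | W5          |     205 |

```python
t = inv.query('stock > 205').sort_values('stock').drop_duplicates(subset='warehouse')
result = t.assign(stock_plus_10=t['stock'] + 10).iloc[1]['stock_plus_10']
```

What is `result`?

285

filter rows where stock > 205:
  supplier warehouse  stock
1  Initech        W2    352
3   Globex        W1    308
4  Soylent        W2    462
6     Acme        W1    275
7     Acme        W5    262
8   Globex        W2    457
9     Acme        W2    492
sort by stock:
  supplier warehouse  stock
7     Acme        W5    262
6     Acme        W1    275
3   Globex        W1    308
1  Initech        W2    352
8   Globex        W2    457
4  Soylent        W2    462
9     Acme        W2    492
drop duplicate warehouse (keep=first):
  supplier warehouse  stock
7     Acme        W5    262
6     Acme        W1    275
1  Initech        W2    352
add column stock_plus_10 = t['stock'] + 10:
  supplier warehouse  stock  stock_plus_10
7     Acme        W5    262            272
6     Acme        W1    275            285
1  Initech        W2    352            362
Then the value at position 1, column 'stock_plus_10': 285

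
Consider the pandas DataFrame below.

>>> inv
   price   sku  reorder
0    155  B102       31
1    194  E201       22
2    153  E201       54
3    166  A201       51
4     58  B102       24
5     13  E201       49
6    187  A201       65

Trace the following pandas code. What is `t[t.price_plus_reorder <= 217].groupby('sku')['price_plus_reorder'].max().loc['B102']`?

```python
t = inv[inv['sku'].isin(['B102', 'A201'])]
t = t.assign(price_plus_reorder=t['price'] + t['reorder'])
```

186

filter rows where sku in ['B102', 'A201']:
   price   sku  reorder
0    155  B102       31
3    166  A201       51
4     58  B102       24
6    187  A201       65
add column price_plus_reorder = t['price'] + t['reorder']:
   price   sku  reorder  price_plus_reorder
0    155  B102       31                 186
3    166  A201       51                 217
4     58  B102       24                  82
6    187  A201       65                 252
filter rows where price_plus_reorder <= 217:
   price   sku  reorder  price_plus_reorder
0    155  B102       31                 186
3    166  A201       51                 217
4     58  B102       24                  82
group by sku, max of price_plus_reorder:
sku
A201    217
B102    186
Name: price_plus_reorder, dtype: int64
So loc['B102'] = 186.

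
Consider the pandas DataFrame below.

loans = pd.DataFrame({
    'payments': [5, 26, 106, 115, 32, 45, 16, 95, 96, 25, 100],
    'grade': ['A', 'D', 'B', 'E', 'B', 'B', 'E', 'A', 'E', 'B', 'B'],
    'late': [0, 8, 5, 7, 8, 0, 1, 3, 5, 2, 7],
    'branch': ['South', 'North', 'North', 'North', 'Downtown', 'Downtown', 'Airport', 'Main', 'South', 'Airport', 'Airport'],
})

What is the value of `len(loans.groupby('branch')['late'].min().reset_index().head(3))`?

3

group by branch, min of late:
branch
Airport     1
Downtown    0
Main        3
North       5
South       0
Name: late, dtype: int64
reset_index():
     branch  late
0   Airport     1
1  Downtown     0
2      Main     3
3     North     5
4     South     0
take first 3 rows:
     branch  late
0   Airport     1
1  Downtown     0
2      Main     3
Taking the number of rows gives 3.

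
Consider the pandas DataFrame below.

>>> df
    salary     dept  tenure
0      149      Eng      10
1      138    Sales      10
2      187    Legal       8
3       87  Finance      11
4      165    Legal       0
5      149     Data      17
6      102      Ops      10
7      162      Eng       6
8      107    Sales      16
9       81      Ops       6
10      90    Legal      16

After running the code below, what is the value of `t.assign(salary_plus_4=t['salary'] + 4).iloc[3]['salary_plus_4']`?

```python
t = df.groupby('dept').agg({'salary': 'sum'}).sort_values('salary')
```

group by dept, sum of salary:
         salary
dept           
Data        149
Eng         311
Finance      87
Legal       442
Ops         183
Sales       245
sort by salary:
         salary
dept           
Finance      87
Data        149
Ops         183
Sales       245
Eng         311
Legal       442
add column salary_plus_4 = t['salary'] + 4:
         salary  salary_plus_4
dept                          
Finance      87             91
Data        149            153
Ops         183            187
Sales       245            249
Eng         311            315
Legal       442            446

249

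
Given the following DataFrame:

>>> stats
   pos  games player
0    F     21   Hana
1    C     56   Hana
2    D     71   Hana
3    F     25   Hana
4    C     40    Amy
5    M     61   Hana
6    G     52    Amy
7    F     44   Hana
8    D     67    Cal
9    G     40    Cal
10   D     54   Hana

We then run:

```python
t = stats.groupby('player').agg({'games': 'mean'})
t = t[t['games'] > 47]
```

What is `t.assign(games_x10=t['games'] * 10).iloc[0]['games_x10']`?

535.0

group by player, mean of games:
            games
player           
Amy     46.000000
Cal     53.500000
Hana    47.428571
filter rows where games > 47:
            games
player           
Cal     53.500000
Hana    47.428571
add column games_x10 = t['games'] * 10:
            games   games_x10
player                       
Cal     53.500000  535.000000
Hana    47.428571  474.285714
Finally, value at position 0, column 'games_x10' = 535.0.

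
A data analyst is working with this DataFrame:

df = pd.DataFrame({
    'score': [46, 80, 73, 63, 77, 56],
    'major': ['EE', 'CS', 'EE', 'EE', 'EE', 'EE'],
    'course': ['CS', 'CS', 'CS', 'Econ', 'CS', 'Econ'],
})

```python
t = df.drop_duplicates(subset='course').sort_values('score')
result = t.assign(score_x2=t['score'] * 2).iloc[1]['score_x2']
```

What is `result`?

drop duplicate course (keep=first):
   score major course
0     46    EE     CS
3     63    EE   Econ
sort by score:
   score major course
0     46    EE     CS
3     63    EE   Econ
add column score_x2 = t['score'] * 2:
   score major course  score_x2
0     46    EE     CS        92
3     63    EE   Econ       126
Reading off the value at position 1, column 'score_x2', we get 126.

126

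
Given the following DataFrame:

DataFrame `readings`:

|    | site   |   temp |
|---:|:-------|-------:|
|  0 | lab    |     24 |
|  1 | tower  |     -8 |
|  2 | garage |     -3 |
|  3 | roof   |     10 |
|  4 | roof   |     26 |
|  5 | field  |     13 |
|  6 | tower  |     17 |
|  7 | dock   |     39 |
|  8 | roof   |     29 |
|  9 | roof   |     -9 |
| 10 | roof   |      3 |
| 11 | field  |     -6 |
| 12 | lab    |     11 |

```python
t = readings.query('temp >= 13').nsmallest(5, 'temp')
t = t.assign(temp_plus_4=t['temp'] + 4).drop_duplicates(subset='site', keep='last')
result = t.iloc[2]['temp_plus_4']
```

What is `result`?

filter rows where temp >= 13:
    site  temp
0    lab    24
4   roof    26
5  field    13
6  tower    17
7   dock    39
8   roof    29
take 5 rows with smallest temp:
    site  temp
5  field    13
6  tower    17
0    lab    24
4   roof    26
8   roof    29
add column temp_plus_4 = t['temp'] + 4:
    site  temp  temp_plus_4
5  field    13           17
6  tower    17           21
0    lab    24           28
4   roof    26           30
8   roof    29           33
drop duplicate site (keep=last):
    site  temp  temp_plus_4
5  field    13           17
6  tower    17           21
0    lab    24           28
8   roof    29           33

28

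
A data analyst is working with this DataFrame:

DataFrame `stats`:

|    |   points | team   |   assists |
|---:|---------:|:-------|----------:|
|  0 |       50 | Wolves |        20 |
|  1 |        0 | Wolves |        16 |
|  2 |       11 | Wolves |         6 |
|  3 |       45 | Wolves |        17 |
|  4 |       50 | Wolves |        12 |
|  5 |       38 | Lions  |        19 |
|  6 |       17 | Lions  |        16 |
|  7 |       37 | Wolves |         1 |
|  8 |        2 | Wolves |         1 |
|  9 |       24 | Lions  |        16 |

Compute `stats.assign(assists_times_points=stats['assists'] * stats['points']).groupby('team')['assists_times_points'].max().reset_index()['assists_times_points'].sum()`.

1722

add column assists_times_points = stats['assists'] * stats['points']:
   points    team  assists  assists_times_points
0      50  Wolves       20                  1000
1       0  Wolves       16                     0
2      11  Wolves        6                    66
3      45  Wolves       17                   765
4      50  Wolves       12                   600
5      38   Lions       19                   722
6      17   Lions       16                   272
7      37  Wolves        1                    37
8       2  Wolves        1                     2
9      24   Lions       16                   384
group by team, max of assists_times_points:
team
Lions      722
Wolves    1000
Name: assists_times_points, dtype: int64
reset_index():
     team  assists_times_points
0   Lions                   722
1  Wolves                  1000
Taking the sum of column 'assists_times_points' gives 1722.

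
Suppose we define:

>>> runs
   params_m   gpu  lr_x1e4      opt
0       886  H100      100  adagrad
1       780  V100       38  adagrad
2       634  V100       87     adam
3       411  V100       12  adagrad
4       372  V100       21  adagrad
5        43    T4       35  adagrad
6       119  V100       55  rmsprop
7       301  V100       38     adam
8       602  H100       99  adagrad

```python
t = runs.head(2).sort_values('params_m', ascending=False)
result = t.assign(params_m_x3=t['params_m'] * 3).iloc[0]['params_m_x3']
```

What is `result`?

2658

take first 2 rows:
   params_m   gpu  lr_x1e4      opt
0       886  H100      100  adagrad
1       780  V100       38  adagrad
sort by params_m descending:
   params_m   gpu  lr_x1e4      opt
0       886  H100      100  adagrad
1       780  V100       38  adagrad
add column params_m_x3 = t['params_m'] * 3:
   params_m   gpu  lr_x1e4      opt  params_m_x3
0       886  H100      100  adagrad         2658
1       780  V100       38  adagrad         2340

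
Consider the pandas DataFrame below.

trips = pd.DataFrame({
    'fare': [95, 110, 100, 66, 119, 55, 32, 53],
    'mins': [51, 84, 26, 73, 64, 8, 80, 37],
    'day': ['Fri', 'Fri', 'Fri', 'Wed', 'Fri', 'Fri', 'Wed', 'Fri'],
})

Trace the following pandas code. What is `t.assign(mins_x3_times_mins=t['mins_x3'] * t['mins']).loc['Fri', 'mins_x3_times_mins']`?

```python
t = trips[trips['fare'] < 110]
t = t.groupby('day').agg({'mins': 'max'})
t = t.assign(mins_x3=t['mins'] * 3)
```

filter rows where fare < 110:
   fare  mins  day
0    95    51  Fri
2   100    26  Fri
3    66    73  Wed
5    55     8  Fri
6    32    80  Wed
7    53    37  Fri
group by day, max of mins:
     mins
day      
Fri    51
Wed    80
add column mins_x3 = t['mins'] * 3:
     mins  mins_x3
day               
Fri    51      153
Wed    80      240
add column mins_x3_times_mins = t['mins_x3'] * t['mins']:
     mins  mins_x3  mins_x3_times_mins
day                                   
Fri    51      153                7803
Wed    80      240               19200

7803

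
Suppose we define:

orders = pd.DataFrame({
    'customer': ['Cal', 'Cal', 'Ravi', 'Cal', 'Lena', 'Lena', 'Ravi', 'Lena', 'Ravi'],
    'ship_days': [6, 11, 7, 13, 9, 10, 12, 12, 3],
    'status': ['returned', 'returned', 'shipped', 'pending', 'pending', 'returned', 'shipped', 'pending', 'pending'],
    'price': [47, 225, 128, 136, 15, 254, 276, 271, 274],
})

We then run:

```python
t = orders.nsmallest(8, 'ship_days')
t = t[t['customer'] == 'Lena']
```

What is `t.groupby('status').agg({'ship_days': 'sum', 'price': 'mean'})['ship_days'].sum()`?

take 8 rows with smallest ship_days:
  customer  ship_days    status  price
8     Ravi          3   pending    274
0      Cal          6  returned     47
2     Ravi          7   shipped    128
4     Lena          9   pending     15
5     Lena         10  returned    254
1      Cal         11  returned    225
6     Ravi         12   shipped    276
7     Lena         12   pending    271
filter rows where customer == 'Lena':
  customer  ship_days    status  price
4     Lena          9   pending     15
5     Lena         10  returned    254
7     Lena         12   pending    271
group by status: sum(ship_days), mean(price):
          ship_days  price
status                    
pending          21  143.0
returned         10  254.0
Reading off the sum of column 'ship_days', we get 31.

31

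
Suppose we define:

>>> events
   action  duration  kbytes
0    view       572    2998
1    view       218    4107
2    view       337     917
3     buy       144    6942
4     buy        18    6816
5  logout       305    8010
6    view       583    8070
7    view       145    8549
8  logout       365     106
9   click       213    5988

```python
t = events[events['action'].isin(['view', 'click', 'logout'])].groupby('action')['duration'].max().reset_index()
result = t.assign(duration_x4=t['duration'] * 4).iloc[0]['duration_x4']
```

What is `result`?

852

filter rows where action in ['view', 'click', 'logout']:
   action  duration  kbytes
0    view       572    2998
1    view       218    4107
2    view       337     917
5  logout       305    8010
6    view       583    8070
7    view       145    8549
8  logout       365     106
9   click       213    5988
group by action, max of duration:
action
click     213
logout    365
view      583
Name: duration, dtype: int64
reset_index():
   action  duration
0   click       213
1  logout       365
2    view       583
add column duration_x4 = t['duration'] * 4:
   action  duration  duration_x4
0   click       213          852
1  logout       365         1460
2    view       583         2332
So iloc[0]['duration_x4'] = 852.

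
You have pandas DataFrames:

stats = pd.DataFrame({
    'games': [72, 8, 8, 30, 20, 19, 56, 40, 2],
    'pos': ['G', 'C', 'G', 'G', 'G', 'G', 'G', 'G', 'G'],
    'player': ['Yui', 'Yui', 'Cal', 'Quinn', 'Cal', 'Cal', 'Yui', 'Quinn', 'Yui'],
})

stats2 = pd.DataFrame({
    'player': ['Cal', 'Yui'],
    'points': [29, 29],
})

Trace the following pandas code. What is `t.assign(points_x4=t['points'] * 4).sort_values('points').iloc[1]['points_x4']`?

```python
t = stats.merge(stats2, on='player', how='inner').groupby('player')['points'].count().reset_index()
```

merge on 'player' (how='inner') → 7 rows:
   games pos player  points
0     72   G    Yui      29
1      8   C    Yui      29
2      8   G    Cal      29
3     20   G    Cal      29
4     19   G    Cal      29
5     56   G    Yui      29
6      2   G    Yui      29
group by player, count of points:
player
Cal    3
Yui    4
Name: points, dtype: int64
reset_index():
  player  points
0    Cal       3
1    Yui       4
add column points_x4 = t['points'] * 4:
  player  points  points_x4
0    Cal       3         12
1    Yui       4         16
sort by points:
  player  points  points_x4
0    Cal       3         12
1    Yui       4         16

16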